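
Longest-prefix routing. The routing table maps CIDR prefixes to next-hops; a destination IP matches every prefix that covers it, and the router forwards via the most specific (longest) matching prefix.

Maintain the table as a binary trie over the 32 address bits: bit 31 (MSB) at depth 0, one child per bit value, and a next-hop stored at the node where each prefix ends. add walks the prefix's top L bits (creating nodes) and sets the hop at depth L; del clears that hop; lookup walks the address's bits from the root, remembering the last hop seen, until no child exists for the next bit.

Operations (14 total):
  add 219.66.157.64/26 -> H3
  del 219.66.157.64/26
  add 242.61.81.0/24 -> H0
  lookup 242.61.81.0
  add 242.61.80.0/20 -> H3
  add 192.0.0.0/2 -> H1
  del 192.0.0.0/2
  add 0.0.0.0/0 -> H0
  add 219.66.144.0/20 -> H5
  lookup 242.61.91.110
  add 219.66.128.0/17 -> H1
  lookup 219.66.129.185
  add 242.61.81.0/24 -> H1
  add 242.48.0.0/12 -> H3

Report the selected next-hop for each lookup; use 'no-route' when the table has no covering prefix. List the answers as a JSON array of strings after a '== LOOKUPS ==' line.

Trace:
  + 219.66.157.64/26 (H3) depth=26
  del 219.66.157.64/26 (clear depth 26)
  + 242.61.81.0/24 (H0) depth=24
  ? 242.61.81.0  path d0:-→d1:-→d2:-→d3:-→d4:-→d5:-→d6:-→d7:-→d8:-→d9:-→d10:-→d11:-→d12:-→d13:-→d14:-→d15:-→d16:-→d17:-→d18:-→d19:-→d20:-→d21:-→d22:-→d23:-→d24:H0  best=H0
  + 242.61.80.0/20 (H3) depth=20
  + 192.0.0.0/2 (H1) depth=2
  del 192.0.0.0/2 (clear depth 2)
  + 0.0.0.0/0 (H0) depth=0
  + 219.66.144.0/20 (H5) depth=20
  ? 242.61.91.110  path d0:H0→d1:-→d2:-→d3:-→d4:-→d5:-→d6:-→d7:-→d8:-→d9:-→d10:-→d11:-→d12:-→d13:-→d14:-→d15:-→d16:-→d17:-→d18:-→d19:-→d20:H3  best=H3
  + 219.66.128.0/17 (H1) depth=17
  ? 219.66.129.185  path d0:H0→d1:-→d2:-→d3:-→d4:-→d5:-→d6:-→d7:-→d8:-→d9:-→d10:-→d11:-→d12:-→d13:-→d14:-→d15:-→d16:-→d17:H1→d18:-→d19:-  best=H1
  + 242.61.81.0/24 (H1) depth=24
  + 242.48.0.0/12 (H3) depth=12

== LOOKUPS ==
["H0","H3","H1"]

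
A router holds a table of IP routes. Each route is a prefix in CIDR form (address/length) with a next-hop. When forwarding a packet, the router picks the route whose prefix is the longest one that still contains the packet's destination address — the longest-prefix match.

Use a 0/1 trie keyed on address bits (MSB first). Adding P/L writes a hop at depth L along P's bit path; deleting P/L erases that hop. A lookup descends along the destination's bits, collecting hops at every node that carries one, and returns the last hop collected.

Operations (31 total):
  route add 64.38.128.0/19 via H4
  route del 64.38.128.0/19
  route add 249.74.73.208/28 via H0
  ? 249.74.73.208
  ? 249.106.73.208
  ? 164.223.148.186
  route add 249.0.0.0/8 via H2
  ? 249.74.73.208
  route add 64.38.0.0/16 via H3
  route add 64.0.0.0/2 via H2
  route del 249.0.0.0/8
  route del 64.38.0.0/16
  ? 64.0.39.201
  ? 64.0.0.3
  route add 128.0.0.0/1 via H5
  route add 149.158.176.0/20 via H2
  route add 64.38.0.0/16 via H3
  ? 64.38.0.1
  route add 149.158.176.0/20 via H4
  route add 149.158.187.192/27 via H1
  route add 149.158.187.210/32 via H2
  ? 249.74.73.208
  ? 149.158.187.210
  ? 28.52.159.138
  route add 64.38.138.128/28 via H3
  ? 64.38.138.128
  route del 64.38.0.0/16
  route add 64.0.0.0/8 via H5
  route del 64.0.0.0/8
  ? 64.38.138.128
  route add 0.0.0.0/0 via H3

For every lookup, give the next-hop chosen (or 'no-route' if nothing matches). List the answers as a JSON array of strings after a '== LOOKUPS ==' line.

Process each operation:
  add 64.38.128.0/19 -> H4 at depth 19
  - 64.38.128.0/19 clear@19
  add 249.74.73.208/28 -> H0 at depth 28
  Q 249.74.73.208: descend 1111100101001010010010011101 ; hops seen [H0] ; pick H0
  Q 249.106.73.208: descend 1111100101 ; hops seen [∅] ; pick no-route
  Q 164.223.148.186: descend 1 ; hops seen [∅] ; pick no-route
  add 249.0.0.0/8 -> H2 at depth 8
  Q 249.74.73.208: descend 1111100101001010010010011101 ; hops seen [H2,H0] ; pick H0
  add 64.38.0.0/16 -> H3 at depth 16
  add 64.0.0.0/2 -> H2 at depth 2
  - 249.0.0.0/8 clear@8
  - 64.38.0.0/16 clear@16
  Q 64.0.39.201: descend 0100000000 ; hops seen [H2] ; pick H2
  Q 64.0.0.3: descend 0100000000 ; hops seen [H2] ; pick H2
  add 128.0.0.0/1 -> H5 at depth 1
  add 149.158.176.0/20 -> H2 at depth 20
  add 64.38.0.0/16 -> H3 at depth 16
  Q 64.38.0.1: descend 0100000000100110 ; hops seen [H2,H3] ; pick H3
  add 149.158.176.0/20 -> H4 at depth 20
  add 149.158.187.192/27 -> H1 at depth 27
  add 149.158.187.210/32 -> H2 at depth 32
  Q 249.74.73.208: descend 1111100101001010010010011101 ; hops seen [H5,H0] ; pick H0
  Q 149.158.187.210: descend 10010101100111101011101111010010 ; hops seen [H5,H4,H1,H2] ; pick H2
  Q 28.52.159.138: descend 0 ; hops seen [∅] ; pick no-route
  add 64.38.138.128/28 -> H3 at depth 28
  Q 64.38.138.128: descend 0100000000100110100010101000 ; hops seen [H2,H3,H3] ; pick H3
  - 64.38.0.0/16 clear@16
  add 64.0.0.0/8 -> H5 at depth 8
  - 64.0.0.0/8 clear@8
  Q 64.38.138.128: descend 0100000000100110100010101000 ; hops seen [H2,H3] ; pick H3
  add 0.0.0.0/0 -> H3 at depth 0

== LOOKUPS ==
["H0","no-route","no-route","H0","H2","H2","H3","H0","H2","no-route","H3","H3"]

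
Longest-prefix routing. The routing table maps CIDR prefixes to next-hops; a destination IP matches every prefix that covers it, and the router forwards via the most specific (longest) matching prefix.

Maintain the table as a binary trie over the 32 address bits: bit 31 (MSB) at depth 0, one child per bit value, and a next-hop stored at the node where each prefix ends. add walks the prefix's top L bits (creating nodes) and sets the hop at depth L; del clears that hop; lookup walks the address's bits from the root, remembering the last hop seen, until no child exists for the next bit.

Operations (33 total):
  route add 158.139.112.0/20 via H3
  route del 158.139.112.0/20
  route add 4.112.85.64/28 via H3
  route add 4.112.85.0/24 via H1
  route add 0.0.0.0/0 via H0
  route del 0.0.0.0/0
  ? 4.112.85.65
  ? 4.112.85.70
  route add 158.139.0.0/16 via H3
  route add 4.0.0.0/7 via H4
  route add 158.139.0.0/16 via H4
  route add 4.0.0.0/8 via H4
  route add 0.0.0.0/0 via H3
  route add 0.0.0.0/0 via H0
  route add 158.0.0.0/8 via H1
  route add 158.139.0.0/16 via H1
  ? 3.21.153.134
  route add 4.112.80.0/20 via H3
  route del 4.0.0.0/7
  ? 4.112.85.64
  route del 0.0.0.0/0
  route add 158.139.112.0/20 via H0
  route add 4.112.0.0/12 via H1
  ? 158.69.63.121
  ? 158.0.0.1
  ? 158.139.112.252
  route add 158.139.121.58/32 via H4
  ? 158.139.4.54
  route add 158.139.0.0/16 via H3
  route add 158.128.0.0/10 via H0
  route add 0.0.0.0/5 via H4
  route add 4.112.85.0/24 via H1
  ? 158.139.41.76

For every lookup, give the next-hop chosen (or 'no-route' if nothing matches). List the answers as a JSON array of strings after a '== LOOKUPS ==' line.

Apply in order:
  add 158.139.112.0/20 -> H3 at depth 20
  del 158.139.112.0/20 (clear depth 20)
  add 4.112.85.64/28 -> H3 at depth 28
  add 4.112.85.0/24 -> H1 at depth 24
  add 0.0.0.0/0 -> H0 at depth 0
  del 0.0.0.0/0 (clear depth 0)
  Q 4.112.85.65: descend 0000010001110000010101010100 ; hops seen [H1,H3] ; pick H3
  Q 4.112.85.70: descend 0000010001110000010101010100 ; hops seen [H1,H3] ; pick H3
  add 158.139.0.0/16 -> H3 at depth 16
  add 4.0.0.0/7 -> H4 at depth 7
  add 158.139.0.0/16 -> H4 at depth 16
  add 4.0.0.0/8 -> H4 at depth 8
  add 0.0.0.0/0 -> H3 at depth 0
  add 0.0.0.0/0 -> H0 at depth 0
  add 158.0.0.0/8 -> H1 at depth 8
  add 158.139.0.0/16 -> H1 at depth 16
  Q 3.21.153.134: descend 00000 ; hops seen [H0] ; pick H0
  add 4.112.80.0/20 -> H3 at depth 20
  del 4.0.0.0/7 (clear depth 7)
  Q 4.112.85.64: descend 0000010001110000010101010100 ; hops seen [H0,H4,H3,H1,H3] ; pick H3
  del 0.0.0.0/0 (clear depth 0)
  add 158.139.112.0/20 -> H0 at depth 20
  add 4.112.0.0/12 -> H1 at depth 12
  Q 158.69.63.121: descend 10011110 ; hops seen [H1] ; pick H1
  Q 158.0.0.1: descend 10011110 ; hops seen [H1] ; pick H1
  Q 158.139.112.252: descend 10011110100010110111 ; hops seen [H1,H1,H0] ; pick H0
  add 158.139.121.58/32 -> H4 at depth 32
  Q 158.139.4.54: descend 10011110100010110 ; hops seen [H1,H1] ; pick H1
  add 158.139.0.0/16 -> H3 at depth 16
  add 158.128.0.0/10 -> H0 at depth 10
  add 0.0.0.0/5 -> H4 at depth 5
  add 4.112.85.0/24 -> H1 at depth 24
  Q 158.139.41.76: descend 10011110100010110 ; hops seen [H1,H0,H3] ; pick H3

== LOOKUPS ==
["H3","H3","H0","H3","H1","H1","H0","H1","H3"]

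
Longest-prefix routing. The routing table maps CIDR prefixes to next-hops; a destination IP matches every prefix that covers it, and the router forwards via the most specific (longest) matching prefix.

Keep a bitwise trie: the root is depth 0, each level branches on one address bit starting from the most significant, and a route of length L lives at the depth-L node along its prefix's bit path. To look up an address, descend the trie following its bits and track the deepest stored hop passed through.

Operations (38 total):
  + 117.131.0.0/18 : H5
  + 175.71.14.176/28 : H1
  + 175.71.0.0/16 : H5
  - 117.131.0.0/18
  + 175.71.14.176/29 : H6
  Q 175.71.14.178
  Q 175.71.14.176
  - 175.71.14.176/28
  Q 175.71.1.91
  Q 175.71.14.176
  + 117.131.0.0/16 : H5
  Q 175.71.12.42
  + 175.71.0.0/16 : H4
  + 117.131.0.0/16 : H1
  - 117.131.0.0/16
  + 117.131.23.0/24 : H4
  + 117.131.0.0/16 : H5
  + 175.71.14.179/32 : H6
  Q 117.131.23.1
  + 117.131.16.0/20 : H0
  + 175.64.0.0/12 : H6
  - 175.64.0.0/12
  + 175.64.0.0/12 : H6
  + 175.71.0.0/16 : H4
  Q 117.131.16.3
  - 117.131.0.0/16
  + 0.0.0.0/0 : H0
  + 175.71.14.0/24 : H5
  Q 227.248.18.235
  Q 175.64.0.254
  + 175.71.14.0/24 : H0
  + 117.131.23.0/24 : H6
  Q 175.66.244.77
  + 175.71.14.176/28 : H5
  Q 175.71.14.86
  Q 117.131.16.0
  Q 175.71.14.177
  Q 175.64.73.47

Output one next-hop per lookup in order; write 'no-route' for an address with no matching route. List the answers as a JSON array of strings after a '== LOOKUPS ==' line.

Apply in order:
  add 117.131.0.0/18 -> H5 at depth 18
  add 175.71.14.176/28 -> H1 at depth 28
  add 175.71.0.0/16 -> H5 at depth 16
  del 117.131.0.0/18 (clear depth 18)
  add 175.71.14.176/29 -> H6 at depth 29
  lookup 175.71.14.178: bits 10101111010001110000111010110 walk d0:-→d1:-→d2:-→d3:-→d4:-→d5:-→d6:-→d7:-→d8:-→d9:-→d10:-→d11:-→d12:-→d13:-→d14:-→d15:-→d16:H5→d17:-→d18:-→d19:-→d20:-→d21:-→d22:-→d23:-→d24:-→d25:-→d26:-→d27:-→d28:H1→d29:H6 -> H6
  lookup 175.71.14.176: bits 10101111010001110000111010110 walk d0:-→d1:-→d2:-→d3:-→d4:-→d5:-→d6:-→d7:-→d8:-→d9:-→d10:-→d11:-→d12:-→d13:-→d14:-→d15:-→d16:H5→d17:-→d18:-→d19:-→d20:-→d21:-→d22:-→d23:-→d24:-→d25:-→d26:-→d27:-→d28:H1→d29:H6 -> H6
  del 175.71.14.176/28 (clear depth 28)
  lookup 175.71.1.91: bits 10101111010001110000 walk d0:-→d1:-→d2:-→d3:-→d4:-→d5:-→d6:-→d7:-→d8:-→d9:-→d10:-→d11:-→d12:-→d13:-→d14:-→d15:-→d16:H5→d17:-→d18:-→d19:-→d20:- -> H5
  lookup 175.71.14.176: bits 10101111010001110000111010110 walk d0:-→d1:-→d2:-→d3:-→d4:-→d5:-→d6:-→d7:-→d8:-→d9:-→d10:-→d11:-→d12:-→d13:-→d14:-→d15:-→d16:H5→d17:-→d18:-→d19:-→d20:-→d21:-→d22:-→d23:-→d24:-→d25:-→d26:-→d27:-→d28:-→d29:H6 -> H6
  add 117.131.0.0/16 -> H5 at depth 16
  lookup 175.71.12.42: bits 1010111101000111000011 walk d0:-→d1:-→d2:-→d3:-→d4:-→d5:-→d6:-→d7:-→d8:-→d9:-→d10:-→d11:-→d12:-→d13:-→d14:-→d15:-→d16:H5→d17:-→d18:-→d19:-→d20:-→d21:-→d22:- -> H5
  add 175.71.0.0/16 -> H4 at depth 16
  add 117.131.0.0/16 -> H1 at depth 16
  del 117.131.0.0/16 (clear depth 16)
  add 117.131.23.0/24 -> H4 at depth 24
  add 117.131.0.0/16 -> H5 at depth 16
  add 175.71.14.179/32 -> H6 at depth 32
  lookup 117.131.23.1: bits 011101011000001100010111 walk d0:-→d1:-→d2:-→d3:-→d4:-→d5:-→d6:-→d7:-→d8:-→d9:-→d10:-→d11:-→d12:-→d13:-→d14:-→d15:-→d16:H5→d17:-→d18:-→d19:-→d20:-→d21:-→d22:-→d23:-→d24:H4 -> H4
  add 117.131.16.0/20 -> H0 at depth 20
  add 175.64.0.0/12 -> H6 at depth 12
  del 175.64.0.0/12 (clear depth 12)
  add 175.64.0.0/12 -> H6 at depth 12
  add 175.71.0.0/16 -> H4 at depth 16
  lookup 117.131.16.3: bits 011101011000001100010 walk d0:-→d1:-→d2:-→d3:-→d4:-→d5:-→d6:-→d7:-→d8:-→d9:-→d10:-→d11:-→d12:-→d13:-→d14:-→d15:-→d16:H5→d17:-→d18:-→d19:-→d20:H0→d21:- -> H0
  del 117.131.0.0/16 (clear depth 16)
  add 0.0.0.0/0 -> H0 at depth 0
  add 175.71.14.0/24 -> H5 at depth 24
  lookup 227.248.18.235: bits 1 walk d0:H0→d1:- -> H0
  lookup 175.64.0.254: bits 1010111101000 walk d0:H0→d1:-→d2:-→d3:-→d4:-→d5:-→d6:-→d7:-→d8:-→d9:-→d10:-→d11:-→d12:H6→d13:- -> H6
  add 175.71.14.0/24 -> H0 at depth 24
  add 117.131.23.0/24 -> H6 at depth 24
  lookup 175.66.244.77: bits 1010111101000 walk d0:H0→d1:-→d2:-→d3:-→d4:-→d5:-→d6:-→d7:-→d8:-→d9:-→d10:-→d11:-→d12:H6→d13:- -> H6
  add 175.71.14.176/28 -> H5 at depth 28
  lookup 175.71.14.86: bits 101011110100011100001110 walk d0:H0→d1:-→d2:-→d3:-→d4:-→d5:-→d6:-→d7:-→d8:-→d9:-→d10:-→d11:-→d12:H6→d13:-→d14:-→d15:-→d16:H4→d17:-→d18:-→d19:-→d20:-→d21:-→d22:-→d23:-→d24:H0 -> H0
  lookup 117.131.16.0: bits 011101011000001100010 walk d0:H0→d1:-→d2:-→d3:-→d4:-→d5:-→d6:-→d7:-→d8:-→d9:-→d10:-→d11:-→d12:-→d13:-→d14:-→d15:-→d16:-→d17:-→d18:-→d19:-→d20:H0→d21:- -> H0
  lookup 175.71.14.177: bits 101011110100011100001110101100 walk d0:H0→d1:-→d2:-→d3:-→d4:-→d5:-→d6:-→d7:-→d8:-→d9:-→d10:-→d11:-→d12:H6→d13:-→d14:-→d15:-→d16:H4→d17:-→d18:-→d19:-→d20:-→d21:-→d22:-→d23:-→d24:H0→d25:-→d26:-→d27:-→d28:H5→d29:H6→d30:- -> H6
  lookup 175.64.73.47: bits 1010111101000 walk d0:H0→d1:-→d2:-→d3:-→d4:-→d5:-→d6:-→d7:-→d8:-→d9:-→d10:-→d11:-→d12:H6→d13:- -> H6

== LOOKUPS ==
["H6","H6","H5","H6","H5","H4","H0","H0","H6","H6","H0","H0","H6","H6"]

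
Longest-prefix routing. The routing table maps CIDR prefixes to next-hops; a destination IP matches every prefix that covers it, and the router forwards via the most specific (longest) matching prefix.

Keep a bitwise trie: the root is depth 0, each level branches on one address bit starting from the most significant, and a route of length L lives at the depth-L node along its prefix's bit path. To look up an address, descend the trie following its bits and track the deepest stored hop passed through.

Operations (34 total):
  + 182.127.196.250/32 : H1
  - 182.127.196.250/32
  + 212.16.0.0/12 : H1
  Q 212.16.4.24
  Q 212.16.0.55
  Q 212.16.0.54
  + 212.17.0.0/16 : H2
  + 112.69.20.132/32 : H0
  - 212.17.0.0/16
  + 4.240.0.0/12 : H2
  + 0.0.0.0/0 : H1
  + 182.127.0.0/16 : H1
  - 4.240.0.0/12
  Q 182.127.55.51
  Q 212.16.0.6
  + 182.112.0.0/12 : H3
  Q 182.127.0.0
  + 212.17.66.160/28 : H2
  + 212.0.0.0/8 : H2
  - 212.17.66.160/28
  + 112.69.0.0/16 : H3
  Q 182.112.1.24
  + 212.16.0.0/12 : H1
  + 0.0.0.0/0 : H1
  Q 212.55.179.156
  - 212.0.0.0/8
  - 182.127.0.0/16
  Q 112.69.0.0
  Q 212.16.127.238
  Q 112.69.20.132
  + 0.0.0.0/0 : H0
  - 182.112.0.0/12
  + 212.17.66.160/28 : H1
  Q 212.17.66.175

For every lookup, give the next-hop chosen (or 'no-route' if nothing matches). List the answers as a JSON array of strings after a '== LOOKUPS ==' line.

Apply in order:
  add 182.127.196.250/32 -> H1 at depth 32
  - 182.127.196.250/32 clear@32
  add 212.16.0.0/12 -> H1 at depth 12
  Q 212.16.4.24: descend 110101000001 ; hops seen [H1] ; pick H1
  Q 212.16.0.55: descend 110101000001 ; hops seen [H1] ; pick H1
  Q 212.16.0.54: descend 110101000001 ; hops seen [H1] ; pick H1
  add 212.17.0.0/16 -> H2 at depth 16
  add 112.69.20.132/32 -> H0 at depth 32
  - 212.17.0.0/16 clear@16
  add 4.240.0.0/12 -> H2 at depth 12
  add 0.0.0.0/0 -> H1 at depth 0
  add 182.127.0.0/16 -> H1 at depth 16
  - 4.240.0.0/12 clear@12
  Q 182.127.55.51: descend 1011011001111111 ; hops seen [H1,H1] ; pick H1
  Q 212.16.0.6: descend 110101000001000 ; hops seen [H1,H1] ; pick H1
  add 182.112.0.0/12 -> H3 at depth 12
  Q 182.127.0.0: descend 1011011001111111 ; hops seen [H1,H3,H1] ; pick H1
  add 212.17.66.160/28 -> H2 at depth 28
  add 212.0.0.0/8 -> H2 at depth 8
  - 212.17.66.160/28 clear@28
  add 112.69.0.0/16 -> H3 at depth 16
  Q 182.112.1.24: descend 101101100111 ; hops seen [H1,H3] ; pick H3
  add 212.16.0.0/12 -> H1 at depth 12
  add 0.0.0.0/0 -> H1 at depth 0
  Q 212.55.179.156: descend 1101010000 ; hops seen [H1,H2] ; pick H2
  - 212.0.0.0/8 clear@8
  - 182.127.0.0/16 clear@16
  Q 112.69.0.0: descend 0111000001000101000 ; hops seen [H1,H3] ; pick H3
  Q 212.16.127.238: descend 110101000001000 ; hops seen [H1,H1] ; pick H1
  Q 112.69.20.132: descend 01110000010001010001010010000100 ; hops seen [H1,H3,H0] ; pick H0
  add 0.0.0.0/0 -> H0 at depth 0
  - 182.112.0.0/12 clear@12
  add 212.17.66.160/28 -> H1 at depth 28
  Q 212.17.66.175: descend 1101010000010001010000101010 ; hops seen [H0,H1,H1] ; pick H1

== LOOKUPS ==
["H1","H1","H1","H1","H1","H1","H3","H2","H3","H1","H0","H1"]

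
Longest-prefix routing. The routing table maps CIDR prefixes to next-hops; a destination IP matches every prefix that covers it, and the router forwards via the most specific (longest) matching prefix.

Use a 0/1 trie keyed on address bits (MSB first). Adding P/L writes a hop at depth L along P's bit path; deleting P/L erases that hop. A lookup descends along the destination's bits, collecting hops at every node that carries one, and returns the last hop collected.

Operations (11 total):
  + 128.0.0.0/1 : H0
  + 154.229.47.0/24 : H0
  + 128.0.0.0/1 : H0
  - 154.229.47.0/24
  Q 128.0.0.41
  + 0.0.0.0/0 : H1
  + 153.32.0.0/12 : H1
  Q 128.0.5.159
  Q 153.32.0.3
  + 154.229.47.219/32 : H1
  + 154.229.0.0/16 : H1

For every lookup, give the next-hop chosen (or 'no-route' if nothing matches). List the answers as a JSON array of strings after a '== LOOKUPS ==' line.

Trace:
  add 128.0.0.0/1 -> H0 at depth 1
  add 154.229.47.0/24 -> H0 at depth 24
  add 128.0.0.0/1 -> H0 at depth 1
  del 154.229.47.0/24 (clear depth 24)
  ? 128.0.0.41  path d0:-→d1:H0→d2:-→d3:-  best=H0
  add 0.0.0.0/0 -> H1 at depth 0
  add 153.32.0.0/12 -> H1 at depth 12
  ? 128.0.5.159  path d0:H1→d1:H0→d2:-→d3:-  best=H0
  ? 153.32.0.3  path d0:H1→d1:H0→d2:-→d3:-→d4:-→d5:-→d6:-→d7:-→d8:-→d9:-→d10:-→d11:-→d12:H1  best=H1
  add 154.229.47.219/32 -> H1 at depth 32
  add 154.229.0.0/16 -> H1 at depth 16

== LOOKUPS ==
["H0","H0","H1"]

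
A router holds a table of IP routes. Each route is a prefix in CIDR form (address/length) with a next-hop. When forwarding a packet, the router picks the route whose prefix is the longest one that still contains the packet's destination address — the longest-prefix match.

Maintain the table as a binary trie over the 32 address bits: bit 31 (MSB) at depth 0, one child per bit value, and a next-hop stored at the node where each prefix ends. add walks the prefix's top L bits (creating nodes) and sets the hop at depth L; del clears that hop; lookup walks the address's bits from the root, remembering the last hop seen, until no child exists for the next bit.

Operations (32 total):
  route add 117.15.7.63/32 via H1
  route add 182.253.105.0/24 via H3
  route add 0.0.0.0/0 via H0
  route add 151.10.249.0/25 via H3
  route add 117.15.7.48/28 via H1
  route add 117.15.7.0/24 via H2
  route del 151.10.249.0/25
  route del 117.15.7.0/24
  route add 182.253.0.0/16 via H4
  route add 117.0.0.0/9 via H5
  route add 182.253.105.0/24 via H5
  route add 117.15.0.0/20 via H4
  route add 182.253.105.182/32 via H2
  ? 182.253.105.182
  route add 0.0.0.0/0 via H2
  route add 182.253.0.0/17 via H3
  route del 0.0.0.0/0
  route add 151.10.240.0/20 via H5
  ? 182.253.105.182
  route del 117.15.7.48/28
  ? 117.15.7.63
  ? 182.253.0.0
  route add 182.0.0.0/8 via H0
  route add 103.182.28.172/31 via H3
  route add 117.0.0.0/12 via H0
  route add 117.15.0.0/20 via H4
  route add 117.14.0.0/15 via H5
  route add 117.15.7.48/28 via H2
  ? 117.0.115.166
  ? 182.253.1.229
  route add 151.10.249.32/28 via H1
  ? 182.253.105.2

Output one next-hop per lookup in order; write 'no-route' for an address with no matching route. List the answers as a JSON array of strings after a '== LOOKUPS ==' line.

Process each operation:
  add 117.15.7.63/32 -> H1 at depth 32
  add 182.253.105.0/24 -> H3 at depth 24
  add 0.0.0.0/0 -> H0 at depth 0
  add 151.10.249.0/25 -> H3 at depth 25
  add 117.15.7.48/28 -> H1 at depth 28
  add 117.15.7.0/24 -> H2 at depth 24
  - 151.10.249.0/25 clear@25
  - 117.15.7.0/24 clear@24
  add 182.253.0.0/16 -> H4 at depth 16
  add 117.0.0.0/9 -> H5 at depth 9
  add 182.253.105.0/24 -> H5 at depth 24
  add 117.15.0.0/20 -> H4 at depth 20
  add 182.253.105.182/32 -> H2 at depth 32
  Q 182.253.105.182: descend 10110110111111010110100110110110 ; hops seen [H0,H4,H5,H2] ; pick H2
  add 0.0.0.0/0 -> H2 at depth 0
  add 182.253.0.0/17 -> H3 at depth 17
  - 0.0.0.0/0 clear@0
  add 151.10.240.0/20 -> H5 at depth 20
  Q 182.253.105.182: descend 10110110111111010110100110110110 ; hops seen [H4,H3,H5,H2] ; pick H2
  - 117.15.7.48/28 clear@28
  Q 117.15.7.63: descend 01110101000011110000011100111111 ; hops seen [H5,H4,H1] ; pick H1
  Q 182.253.0.0: descend 10110110111111010 ; hops seen [H4,H3] ; pick H3
  add 182.0.0.0/8 -> H0 at depth 8
  add 103.182.28.172/31 -> H3 at depth 31
  add 117.0.0.0/12 -> H0 at depth 12
  add 117.15.0.0/20 -> H4 at depth 20
  add 117.14.0.0/15 -> H5 at depth 15
  add 117.15.7.48/28 -> H2 at depth 28
  Q 117.0.115.166: descend 011101010000 ; hops seen [H5,H0] ; pick H0
  Q 182.253.1.229: descend 10110110111111010 ; hops seen [H0,H4,H3] ; pick H3
  add 151.10.249.32/28 -> H1 at depth 28
  Q 182.253.105.2: descend 101101101111110101101001 ; hops seen [H0,H4,H3,H5] ; pick H5

== LOOKUPS ==
["H2","H2","H1","H3","H0","H3","H5"]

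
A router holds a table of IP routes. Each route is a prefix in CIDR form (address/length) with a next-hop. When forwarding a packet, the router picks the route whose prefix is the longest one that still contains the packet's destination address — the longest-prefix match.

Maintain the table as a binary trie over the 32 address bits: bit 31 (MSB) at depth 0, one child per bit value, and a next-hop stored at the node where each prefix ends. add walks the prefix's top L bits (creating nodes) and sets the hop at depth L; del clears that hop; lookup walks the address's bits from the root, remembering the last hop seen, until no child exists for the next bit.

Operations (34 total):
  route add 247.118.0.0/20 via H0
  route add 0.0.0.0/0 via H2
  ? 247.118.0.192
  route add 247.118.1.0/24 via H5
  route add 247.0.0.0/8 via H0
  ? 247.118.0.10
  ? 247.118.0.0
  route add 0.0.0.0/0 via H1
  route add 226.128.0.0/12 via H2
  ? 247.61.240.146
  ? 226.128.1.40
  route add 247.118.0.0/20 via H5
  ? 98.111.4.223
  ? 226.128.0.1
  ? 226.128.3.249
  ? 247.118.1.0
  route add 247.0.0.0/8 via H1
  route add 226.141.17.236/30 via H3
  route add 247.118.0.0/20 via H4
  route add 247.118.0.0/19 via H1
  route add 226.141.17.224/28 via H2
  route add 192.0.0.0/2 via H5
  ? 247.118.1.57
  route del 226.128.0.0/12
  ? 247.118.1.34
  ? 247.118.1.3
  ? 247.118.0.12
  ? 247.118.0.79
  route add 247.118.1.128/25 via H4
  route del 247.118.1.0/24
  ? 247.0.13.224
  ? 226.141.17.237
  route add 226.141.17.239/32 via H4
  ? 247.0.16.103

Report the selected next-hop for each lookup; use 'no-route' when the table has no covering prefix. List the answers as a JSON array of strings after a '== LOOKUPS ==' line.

Apply in order:
  add 247.118.0.0/20 -> H0 at depth 20
  add 0.0.0.0/0 -> H2 at depth 0
  Q 247.118.0.192: descend 11110111011101100000 ; hops seen [H2,H0] ; pick H0
  add 247.118.1.0/24 -> H5 at depth 24
  add 247.0.0.0/8 -> H0 at depth 8
  Q 247.118.0.10: descend 11110111011101100000000 ; hops seen [H2,H0,H0] ; pick H0
  Q 247.118.0.0: descend 11110111011101100000000 ; hops seen [H2,H0,H0] ; pick H0
  add 0.0.0.0/0 -> H1 at depth 0
  add 226.128.0.0/12 -> H2 at depth 12
  Q 247.61.240.146: descend 111101110 ; hops seen [H1,H0] ; pick H0
  Q 226.128.1.40: descend 111000101000 ; hops seen [H1,H2] ; pick H2
  add 247.118.0.0/20 -> H5 at depth 20
  Q 98.111.4.223: descend ε ; hops seen [H1] ; pick H1
  Q 226.128.0.1: descend 111000101000 ; hops seen [H1,H2] ; pick H2
  Q 226.128.3.249: descend 111000101000 ; hops seen [H1,H2] ; pick H2
  Q 247.118.1.0: descend 111101110111011000000001 ; hops seen [H1,H0,H5,H5] ; pick H5
  add 247.0.0.0/8 -> H1 at depth 8
  add 226.141.17.236/30 -> H3 at depth 30
  add 247.118.0.0/20 -> H4 at depth 20
  add 247.118.0.0/19 -> H1 at depth 19
  add 226.141.17.224/28 -> H2 at depth 28
  add 192.0.0.0/2 -> H5 at depth 2
  Q 247.118.1.57: descend 111101110111011000000001 ; hops seen [H1,H5,H1,H1,H4,H5] ; pick H5
  del 226.128.0.0/12 (clear depth 12)
  Q 247.118.1.34: descend 111101110111011000000001 ; hops seen [H1,H5,H1,H1,H4,H5] ; pick H5
  Q 247.118.1.3: descend 111101110111011000000001 ; hops seen [H1,H5,H1,H1,H4,H5] ; pick H5
  Q 247.118.0.12: descend 11110111011101100000000 ; hops seen [H1,H5,H1,H1,H4] ; pick H4
  Q 247.118.0.79: descend 11110111011101100000000 ; hops seen [H1,H5,H1,H1,H4] ; pick H4
  add 247.118.1.128/25 -> H4 at depth 25
  del 247.118.1.0/24 (clear depth 24)
  Q 247.0.13.224: descend 111101110 ; hops seen [H1,H5,H1] ; pick H1
  Q 226.141.17.237: descend 111000101000110100010001111011 ; hops seen [H1,H5,H2,H3] ; pick H3
  add 226.141.17.239/32 -> H4 at depth 32
  Q 247.0.16.103: descend 111101110 ; hops seen [H1,H5,H1] ; pick H1

== LOOKUPS ==
["H0","H0","H0","H0","H2","H1","H2","H2","H5","H5","H5","H5","H4","H4","H1","H3","H1"]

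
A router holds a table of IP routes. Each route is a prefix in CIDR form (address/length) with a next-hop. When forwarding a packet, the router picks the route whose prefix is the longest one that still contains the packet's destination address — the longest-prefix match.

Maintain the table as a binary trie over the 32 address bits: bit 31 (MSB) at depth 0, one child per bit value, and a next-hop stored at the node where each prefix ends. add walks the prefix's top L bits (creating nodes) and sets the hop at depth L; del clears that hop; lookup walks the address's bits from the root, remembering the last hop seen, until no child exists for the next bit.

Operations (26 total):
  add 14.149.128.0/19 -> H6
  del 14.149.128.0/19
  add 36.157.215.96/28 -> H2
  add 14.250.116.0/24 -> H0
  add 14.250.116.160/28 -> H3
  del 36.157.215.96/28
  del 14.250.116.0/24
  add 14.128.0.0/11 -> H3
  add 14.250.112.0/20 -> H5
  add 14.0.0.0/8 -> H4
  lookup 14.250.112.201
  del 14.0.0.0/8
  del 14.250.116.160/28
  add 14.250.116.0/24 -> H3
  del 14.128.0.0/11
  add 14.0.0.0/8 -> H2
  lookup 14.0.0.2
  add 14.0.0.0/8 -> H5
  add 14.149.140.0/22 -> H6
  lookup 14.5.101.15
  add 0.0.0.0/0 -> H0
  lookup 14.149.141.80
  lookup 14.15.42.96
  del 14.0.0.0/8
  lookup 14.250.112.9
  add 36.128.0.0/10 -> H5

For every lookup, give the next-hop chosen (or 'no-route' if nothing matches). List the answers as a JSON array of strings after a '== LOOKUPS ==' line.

Process each operation:
  + 14.149.128.0/19 (H6) depth=19
  del 14.149.128.0/19 (clear depth 19)
  + 36.157.215.96/28 (H2) depth=28
  + 14.250.116.0/24 (H0) depth=24
  + 14.250.116.160/28 (H3) depth=28
  del 36.157.215.96/28 (clear depth 28)
  del 14.250.116.0/24 (clear depth 24)
  + 14.128.0.0/11 (H3) depth=11
  + 14.250.112.0/20 (H5) depth=20
  + 14.0.0.0/8 (H4) depth=8
  ? 14.250.112.201  path d0:-→d1:-→d2:-→d3:-→d4:-→d5:-→d6:-→d7:-→d8:H4→d9:-→d10:-→d11:-→d12:-→d13:-→d14:-→d15:-→d16:-→d17:-→d18:-→d19:-→d20:H5→d21:-  best=H5
  del 14.0.0.0/8 (clear depth 8)
  del 14.250.116.160/28 (clear depth 28)
  + 14.250.116.0/24 (H3) depth=24
  del 14.128.0.0/11 (clear depth 11)
  + 14.0.0.0/8 (H2) depth=8
  ? 14.0.0.2  path d0:-→d1:-→d2:-→d3:-→d4:-→d5:-→d6:-→d7:-→d8:H2  best=H2
  + 14.0.0.0/8 (H5) depth=8
  + 14.149.140.0/22 (H6) depth=22
  ? 14.5.101.15  path d0:-→d1:-→d2:-→d3:-→d4:-→d5:-→d6:-→d7:-→d8:H5  best=H5
  + 0.0.0.0/0 (H0) depth=0
  ? 14.149.141.80  path d0:H0→d1:-→d2:-→d3:-→d4:-→d5:-→d6:-→d7:-→d8:H5→d9:-→d10:-→d11:-→d12:-→d13:-→d14:-→d15:-→d16:-→d17:-→d18:-→d19:-→d20:-→d21:-→d22:H6  best=H6
  ? 14.15.42.96  path d0:H0→d1:-→d2:-→d3:-→d4:-→d5:-→d6:-→d7:-→d8:H5  best=H5
  del 14.0.0.0/8 (clear depth 8)
  ? 14.250.112.9  path d0:H0→d1:-→d2:-→d3:-→d4:-→d5:-→d6:-→d7:-→d8:-→d9:-→d10:-→d11:-→d12:-→d13:-→d14:-→d15:-→d16:-→d17:-→d18:-→d19:-→d20:H5→d21:-  best=H5
  + 36.128.0.0/10 (H5) depth=10

== LOOKUPS ==
["H5","H2","H5","H6","H5","H5"]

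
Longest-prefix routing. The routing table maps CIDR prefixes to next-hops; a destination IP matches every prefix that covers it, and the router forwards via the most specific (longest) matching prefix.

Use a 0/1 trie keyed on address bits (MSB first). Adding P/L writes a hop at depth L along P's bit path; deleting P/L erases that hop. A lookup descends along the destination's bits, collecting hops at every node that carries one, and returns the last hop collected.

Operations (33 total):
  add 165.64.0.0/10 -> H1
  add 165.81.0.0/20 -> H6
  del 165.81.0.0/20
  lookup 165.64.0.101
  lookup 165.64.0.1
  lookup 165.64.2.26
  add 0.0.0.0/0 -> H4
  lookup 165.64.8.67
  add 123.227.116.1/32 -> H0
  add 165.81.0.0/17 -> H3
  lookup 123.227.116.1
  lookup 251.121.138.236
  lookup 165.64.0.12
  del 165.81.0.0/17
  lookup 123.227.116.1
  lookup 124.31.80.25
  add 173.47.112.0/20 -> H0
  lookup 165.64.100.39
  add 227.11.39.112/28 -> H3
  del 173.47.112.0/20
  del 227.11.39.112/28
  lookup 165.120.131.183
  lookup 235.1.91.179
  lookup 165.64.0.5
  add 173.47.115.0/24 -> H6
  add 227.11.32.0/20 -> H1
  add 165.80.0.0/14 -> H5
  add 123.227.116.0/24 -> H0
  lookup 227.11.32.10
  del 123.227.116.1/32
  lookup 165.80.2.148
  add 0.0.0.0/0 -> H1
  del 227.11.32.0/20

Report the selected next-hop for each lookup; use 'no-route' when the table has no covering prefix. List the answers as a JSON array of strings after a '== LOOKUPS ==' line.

Process each operation:
  add 165.64.0.0/10 -> H1 at depth 10
  add 165.81.0.0/20 -> H6 at depth 20
  - 165.81.0.0/20 clear@20
  ? 165.64.0.101  path d0:-→d1:-→d2:-→d3:-→d4:-→d5:-→d6:-→d7:-→d8:-→d9:-→d10:H1→d11:-  best=H1
  ? 165.64.0.1  path d0:-→d1:-→d2:-→d3:-→d4:-→d5:-→d6:-→d7:-→d8:-→d9:-→d10:H1→d11:-  best=H1
  ? 165.64.2.26  path d0:-→d1:-→d2:-→d3:-→d4:-→d5:-→d6:-→d7:-→d8:-→d9:-→d10:H1→d11:-  best=H1
  add 0.0.0.0/0 -> H4 at depth 0
  ? 165.64.8.67  path d0:H4→d1:-→d2:-→d3:-→d4:-→d5:-→d6:-→d7:-→d8:-→d9:-→d10:H1→d11:-  best=H1
  add 123.227.116.1/32 -> H0 at depth 32
  add 165.81.0.0/17 -> H3 at depth 17
  ? 123.227.116.1  path d0:H4→d1:-→d2:-→d3:-→d4:-→d5:-→d6:-→d7:-→d8:-→d9:-→d10:-→d11:-→d12:-→d13:-→d14:-→d15:-→d16:-→d17:-→d18:-→d19:-→d20:-→d21:-→d22:-→d23:-→d24:-→d25:-→d26:-→d27:-→d28:-→d29:-→d30:-→d31:-→d32:H0  best=H0
  ? 251.121.138.236  path d0:H4→d1:-  best=H4
  ? 165.64.0.12  path d0:H4→d1:-→d2:-→d3:-→d4:-→d5:-→d6:-→d7:-→d8:-→d9:-→d10:H1→d11:-  best=H1
  - 165.81.0.0/17 clear@17
  ? 123.227.116.1  path d0:H4→d1:-→d2:-→d3:-→d4:-→d5:-→d6:-→d7:-→d8:-→d9:-→d10:-→d11:-→d12:-→d13:-→d14:-→d15:-→d16:-→d17:-→d18:-→d19:-→d20:-→d21:-→d22:-→d23:-→d24:-→d25:-→d26:-→d27:-→d28:-→d29:-→d30:-→d31:-→d32:H0  best=H0
  ? 124.31.80.25  path d0:H4→d1:-→d2:-→d3:-→d4:-→d5:-  best=H4
  add 173.47.112.0/20 -> H0 at depth 20
  ? 165.64.100.39  path d0:H4→d1:-→d2:-→d3:-→d4:-→d5:-→d6:-→d7:-→d8:-→d9:-→d10:H1→d11:-  best=H1
  add 227.11.39.112/28 -> H3 at depth 28
  - 173.47.112.0/20 clear@20
  - 227.11.39.112/28 clear@28
  ? 165.120.131.183  path d0:H4→d1:-→d2:-→d3:-→d4:-→d5:-→d6:-→d7:-→d8:-→d9:-→d10:H1  best=H1
  ? 235.1.91.179  path d0:H4→d1:-→d2:-→d3:-→d4:-  best=H4
  ? 165.64.0.5  path d0:H4→d1:-→d2:-→d3:-→d4:-→d5:-→d6:-→d7:-→d8:-→d9:-→d10:H1→d11:-  best=H1
  add 173.47.115.0/24 -> H6 at depth 24
  add 227.11.32.0/20 -> H1 at depth 20
  add 165.80.0.0/14 -> H5 at depth 14
  add 123.227.116.0/24 -> H0 at depth 24
  ? 227.11.32.10  path d0:H4→d1:-→d2:-→d3:-→d4:-→d5:-→d6:-→d7:-→d8:-→d9:-→d10:-→d11:-→d12:-→d13:-→d14:-→d15:-→d16:-→d17:-→d18:-→d19:-→d20:H1→d21:-  best=H1
  - 123.227.116.1/32 clear@32
  ? 165.80.2.148  path d0:H4→d1:-→d2:-→d3:-→d4:-→d5:-→d6:-→d7:-→d8:-→d9:-→d10:H1→d11:-→d12:-→d13:-→d14:H5→d15:-  best=H5
  add 0.0.0.0/0 -> H1 at depth 0
  - 227.11.32.0/20 clear@20

== LOOKUPS ==
["H1","H1","H1","H1","H0","H4","H1","H0","H4","H1","H1","H4","H1","H1","H5"]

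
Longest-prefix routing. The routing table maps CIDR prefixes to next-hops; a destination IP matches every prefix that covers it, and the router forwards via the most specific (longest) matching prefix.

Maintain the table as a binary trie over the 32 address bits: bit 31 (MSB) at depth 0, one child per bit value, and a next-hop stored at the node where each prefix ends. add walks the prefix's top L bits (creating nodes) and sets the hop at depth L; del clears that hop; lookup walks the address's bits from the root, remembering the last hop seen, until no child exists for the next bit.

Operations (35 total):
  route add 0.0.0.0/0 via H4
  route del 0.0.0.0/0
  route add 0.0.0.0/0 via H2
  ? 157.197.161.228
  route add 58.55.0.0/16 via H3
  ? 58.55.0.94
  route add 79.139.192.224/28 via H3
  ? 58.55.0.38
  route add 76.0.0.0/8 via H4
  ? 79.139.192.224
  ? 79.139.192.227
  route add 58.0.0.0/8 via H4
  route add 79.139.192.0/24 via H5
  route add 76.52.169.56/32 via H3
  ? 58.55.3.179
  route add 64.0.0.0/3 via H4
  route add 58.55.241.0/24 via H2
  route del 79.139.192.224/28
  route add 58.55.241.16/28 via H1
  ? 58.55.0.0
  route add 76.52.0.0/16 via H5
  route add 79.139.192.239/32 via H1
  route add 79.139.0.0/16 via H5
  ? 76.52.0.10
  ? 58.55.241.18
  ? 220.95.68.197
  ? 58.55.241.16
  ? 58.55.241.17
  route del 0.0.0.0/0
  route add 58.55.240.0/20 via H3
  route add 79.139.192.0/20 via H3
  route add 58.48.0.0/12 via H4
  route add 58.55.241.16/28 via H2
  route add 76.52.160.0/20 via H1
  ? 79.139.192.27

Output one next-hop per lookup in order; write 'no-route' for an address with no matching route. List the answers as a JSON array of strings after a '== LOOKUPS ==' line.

Trace:
  + 0.0.0.0/0 (H4) depth=0
  - 0.0.0.0/0 clear@0
  + 0.0.0.0/0 (H2) depth=0
  ? 157.197.161.228  path d0:H2  best=H2
  + 58.55.0.0/16 (H3) depth=16
  ? 58.55.0.94  path d0:H2→d1:-→d2:-→d3:-→d4:-→d5:-→d6:-→d7:-→d8:-→d9:-→d10:-→d11:-→d12:-→d13:-→d14:-→d15:-→d16:H3  best=H3
  + 79.139.192.224/28 (H3) depth=28
  ? 58.55.0.38  path d0:H2→d1:-→d2:-→d3:-→d4:-→d5:-→d6:-→d7:-→d8:-→d9:-→d10:-→d11:-→d12:-→d13:-→d14:-→d15:-→d16:H3  best=H3
  + 76.0.0.0/8 (H4) depth=8
  ? 79.139.192.224  path d0:H2→d1:-→d2:-→d3:-→d4:-→d5:-→d6:-→d7:-→d8:-→d9:-→d10:-→d11:-→d12:-→d13:-→d14:-→d15:-→d16:-→d17:-→d18:-→d19:-→d20:-→d21:-→d22:-→d23:-→d24:-→d25:-→d26:-→d27:-→d28:H3  best=H3
  ? 79.139.192.227  path d0:H2→d1:-→d2:-→d3:-→d4:-→d5:-→d6:-→d7:-→d8:-→d9:-→d10:-→d11:-→d12:-→d13:-→d14:-→d15:-→d16:-→d17:-→d18:-→d19:-→d20:-→d21:-→d22:-→d23:-→d24:-→d25:-→d26:-→d27:-→d28:H3  best=H3
  + 58.0.0.0/8 (H4) depth=8
  + 79.139.192.0/24 (H5) depth=24
  + 76.52.169.56/32 (H3) depth=32
  ? 58.55.3.179  path d0:H2→d1:-→d2:-→d3:-→d4:-→d5:-→d6:-→d7:-→d8:H4→d9:-→d10:-→d11:-→d12:-→d13:-→d14:-→d15:-→d16:H3  best=H3
  + 64.0.0.0/3 (H4) depth=3
  + 58.55.241.0/24 (H2) depth=24
  - 79.139.192.224/28 clear@28
  + 58.55.241.16/28 (H1) depth=28
  ? 58.55.0.0  path d0:H2→d1:-→d2:-→d3:-→d4:-→d5:-→d6:-→d7:-→d8:H4→d9:-→d10:-→d11:-→d12:-→d13:-→d14:-→d15:-→d16:H3  best=H3
  + 76.52.0.0/16 (H5) depth=16
  + 79.139.192.239/32 (H1) depth=32
  + 79.139.0.0/16 (H5) depth=16
  ? 76.52.0.10  path d0:H2→d1:-→d2:-→d3:H4→d4:-→d5:-→d6:-→d7:-→d8:H4→d9:-→d10:-→d11:-→d12:-→d13:-→d14:-→d15:-→d16:H5  best=H5
  ? 58.55.241.18  path d0:H2→d1:-→d2:-→d3:-→d4:-→d5:-→d6:-→d7:-→d8:H4→d9:-→d10:-→d11:-→d12:-→d13:-→d14:-→d15:-→d16:H3→d17:-→d18:-→d19:-→d20:-→d21:-→d22:-→d23:-→d24:H2→d25:-→d26:-→d27:-→d28:H1  best=H1
  ? 220.95.68.197  path d0:H2  best=H2
  ? 58.55.241.16  path d0:H2→d1:-→d2:-→d3:-→d4:-→d5:-→d6:-→d7:-→d8:H4→d9:-→d10:-→d11:-→d12:-→d13:-→d14:-→d15:-→d16:H3→d17:-→d18:-→d19:-→d20:-→d21:-→d22:-→d23:-→d24:H2→d25:-→d26:-→d27:-→d28:H1  best=H1
  ? 58.55.241.17  path d0:H2→d1:-→d2:-→d3:-→d4:-→d5:-→d6:-→d7:-→d8:H4→d9:-→d10:-→d11:-→d12:-→d13:-→d14:-→d15:-→d16:H3→d17:-→d18:-→d19:-→d20:-→d21:-→d22:-→d23:-→d24:H2→d25:-→d26:-→d27:-→d28:H1  best=H1
  - 0.0.0.0/0 clear@0
  + 58.55.240.0/20 (H3) depth=20
  + 79.139.192.0/20 (H3) depth=20
  + 58.48.0.0/12 (H4) depth=12
  + 58.55.241.16/28 (H2) depth=28
  + 76.52.160.0/20 (H1) depth=20
  ? 79.139.192.27  path d0:-→d1:-→d2:-→d3:H4→d4:-→d5:-→d6:-→d7:-→d8:-→d9:-→d10:-→d11:-→d12:-→d13:-→d14:-→d15:-→d16:H5→d17:-→d18:-→d19:-→d20:H3→d21:-→d22:-→d23:-→d24:H5  best=H5

== LOOKUPS ==
["H2","H3","H3","H3","H3","H3","H3","H5","H1","H2","H1","H1","H5"]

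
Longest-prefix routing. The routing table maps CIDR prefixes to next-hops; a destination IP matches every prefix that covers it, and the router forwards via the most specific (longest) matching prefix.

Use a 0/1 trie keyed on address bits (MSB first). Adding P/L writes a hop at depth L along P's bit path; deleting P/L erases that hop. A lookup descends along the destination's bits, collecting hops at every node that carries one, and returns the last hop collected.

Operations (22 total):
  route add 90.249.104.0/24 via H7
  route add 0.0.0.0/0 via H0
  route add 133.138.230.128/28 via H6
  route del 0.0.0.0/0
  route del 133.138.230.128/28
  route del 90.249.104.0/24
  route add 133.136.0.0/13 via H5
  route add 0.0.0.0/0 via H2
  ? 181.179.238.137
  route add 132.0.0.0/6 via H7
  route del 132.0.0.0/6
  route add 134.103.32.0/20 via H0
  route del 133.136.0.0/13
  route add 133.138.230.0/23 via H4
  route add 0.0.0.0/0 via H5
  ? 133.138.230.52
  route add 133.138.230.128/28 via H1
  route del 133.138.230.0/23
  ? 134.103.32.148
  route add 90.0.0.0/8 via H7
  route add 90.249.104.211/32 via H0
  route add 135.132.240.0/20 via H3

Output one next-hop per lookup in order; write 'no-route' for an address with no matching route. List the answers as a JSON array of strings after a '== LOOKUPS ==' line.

Trace:
  + 90.249.104.0/24 (H7) depth=24
  + 0.0.0.0/0 (H0) depth=0
  + 133.138.230.128/28 (H6) depth=28
  del 0.0.0.0/0 (clear depth 0)
  del 133.138.230.128/28 (clear depth 28)
  del 90.249.104.0/24 (clear depth 24)
  + 133.136.0.0/13 (H5) depth=13
  + 0.0.0.0/0 (H2) depth=0
  lookup 181.179.238.137: bits 10 walk d0:H2→d1:-→d2:- -> H2
  + 132.0.0.0/6 (H7) depth=6
  del 132.0.0.0/6 (clear depth 6)
  + 134.103.32.0/20 (H0) depth=20
  del 133.136.0.0/13 (clear depth 13)
  + 133.138.230.0/23 (H4) depth=23
  + 0.0.0.0/0 (H5) depth=0
  lookup 133.138.230.52: bits 100001011000101011100110 walk d0:H5→d1:-→d2:-→d3:-→d4:-→d5:-→d6:-→d7:-→d8:-→d9:-→d10:-→d11:-→d12:-→d13:-→d14:-→d15:-→d16:-→d17:-→d18:-→d19:-→d20:-→d21:-→d22:-→d23:H4→d24:- -> H4
  + 133.138.230.128/28 (H1) depth=28
  del 133.138.230.0/23 (clear depth 23)
  lookup 134.103.32.148: bits 10000110011001110010 walk d0:H5→d1:-→d2:-→d3:-→d4:-→d5:-→d6:-→d7:-→d8:-→d9:-→d10:-→d11:-→d12:-→d13:-→d14:-→d15:-→d16:-→d17:-→d18:-→d19:-→d20:H0 -> H0
  + 90.0.0.0/8 (H7) depth=8
  + 90.249.104.211/32 (H0) depth=32
  + 135.132.240.0/20 (H3) depth=20

== LOOKUPS ==
["H2","H4","H0"]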